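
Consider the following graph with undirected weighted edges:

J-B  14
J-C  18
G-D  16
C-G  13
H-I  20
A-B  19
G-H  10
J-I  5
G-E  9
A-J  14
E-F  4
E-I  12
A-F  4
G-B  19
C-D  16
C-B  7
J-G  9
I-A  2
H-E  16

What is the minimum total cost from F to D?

Enumerating some paths:
F → E → G → D: 4+9+16 = 29
F → A → I → J → G → D: 4+2+5+9+16 = 36
Cheapest is F → E → G → D at 29.

29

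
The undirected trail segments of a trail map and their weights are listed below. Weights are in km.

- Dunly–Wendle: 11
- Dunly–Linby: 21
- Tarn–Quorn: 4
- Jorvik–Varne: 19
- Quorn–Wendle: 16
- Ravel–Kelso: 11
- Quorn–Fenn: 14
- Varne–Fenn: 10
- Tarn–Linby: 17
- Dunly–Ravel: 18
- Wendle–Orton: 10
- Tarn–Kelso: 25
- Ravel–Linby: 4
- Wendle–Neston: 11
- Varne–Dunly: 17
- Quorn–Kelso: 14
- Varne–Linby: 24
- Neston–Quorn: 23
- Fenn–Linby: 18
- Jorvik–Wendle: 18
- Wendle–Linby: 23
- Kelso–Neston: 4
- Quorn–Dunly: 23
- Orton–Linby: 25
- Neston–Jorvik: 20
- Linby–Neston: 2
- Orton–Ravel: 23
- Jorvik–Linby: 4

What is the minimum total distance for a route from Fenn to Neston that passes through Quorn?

32 km

Shortest Fenn→Quorn: Fenn–Quorn = 14
Shortest Quorn→Neston: Quorn–Kelso–Neston = 18
Total via Quorn: 14 + 18 = 32 km.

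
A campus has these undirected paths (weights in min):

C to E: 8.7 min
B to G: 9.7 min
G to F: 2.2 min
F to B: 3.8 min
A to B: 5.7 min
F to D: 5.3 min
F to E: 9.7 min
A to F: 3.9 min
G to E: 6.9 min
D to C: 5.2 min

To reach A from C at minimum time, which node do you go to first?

Compare a few routes:
C → E → G → F → A: 8.7+6.9+2.2+3.9 = 21.7
C → E → F → A: 8.7+9.7+3.9 = 22.3
C → D → F → B → A: 5.2+5.3+3.8+5.7 = 20
C → D → F → A: 5.2+5.3+3.9 = 14.4
The minimum is 14.4 min via C → D → F → A.
So from C the first move is to D.

D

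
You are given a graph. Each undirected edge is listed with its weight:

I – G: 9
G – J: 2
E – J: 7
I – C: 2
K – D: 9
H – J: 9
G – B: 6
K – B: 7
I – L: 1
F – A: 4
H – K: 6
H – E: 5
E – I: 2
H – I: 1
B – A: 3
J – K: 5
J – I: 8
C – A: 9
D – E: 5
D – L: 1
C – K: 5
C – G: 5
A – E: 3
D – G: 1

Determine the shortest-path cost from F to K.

Running Dijkstra from F:
F: 0
A: 4  (via F)
B: 7  (via A)
E: 7  (via A)
I: 9  (via E)
H: 10  (via I)
L: 10  (via I)
C: 11  (via I)
D: 11  (via L)
G: 12  (via D)
J: 14  (via E)
K: 14  (via B)
Shortest route: F → A → B → K = 14.

14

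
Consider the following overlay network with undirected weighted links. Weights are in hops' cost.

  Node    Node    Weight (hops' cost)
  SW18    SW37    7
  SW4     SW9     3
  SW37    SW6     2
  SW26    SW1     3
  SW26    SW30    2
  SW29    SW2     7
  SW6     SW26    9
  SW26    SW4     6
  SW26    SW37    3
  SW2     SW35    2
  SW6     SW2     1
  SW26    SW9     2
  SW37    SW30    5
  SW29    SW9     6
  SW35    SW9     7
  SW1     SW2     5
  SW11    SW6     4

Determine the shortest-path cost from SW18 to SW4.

15 hops' cost

Enumerating some paths:
SW18–SW37–SW26–SW4: 7+3+6 = 16
SW18–SW37–SW30–SW26–SW9–SW4: 7+5+2+2+3 = 19
SW18–SW37–SW26–SW9–SW4: 7+3+2+3 = 15
Cheapest is SW18–SW37–SW26–SW9–SW4 at 15 hops' cost.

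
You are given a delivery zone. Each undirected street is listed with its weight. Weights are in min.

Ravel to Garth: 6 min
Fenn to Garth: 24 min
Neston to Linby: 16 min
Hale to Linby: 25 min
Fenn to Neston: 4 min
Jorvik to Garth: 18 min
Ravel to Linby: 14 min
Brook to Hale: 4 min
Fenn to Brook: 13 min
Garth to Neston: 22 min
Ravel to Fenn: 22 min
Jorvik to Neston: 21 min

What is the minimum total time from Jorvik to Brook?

38 min

Running Dijkstra from Jorvik:
Jorvik: 0
Garth: 18  (via Jorvik)
Neston: 21  (via Jorvik)
Ravel: 24  (via Garth)
Fenn: 25  (via Neston)
Linby: 37  (via Neston)
Brook: 38  (via Fenn)
Shortest route: Jorvik–Neston–Fenn–Brook = 38 min.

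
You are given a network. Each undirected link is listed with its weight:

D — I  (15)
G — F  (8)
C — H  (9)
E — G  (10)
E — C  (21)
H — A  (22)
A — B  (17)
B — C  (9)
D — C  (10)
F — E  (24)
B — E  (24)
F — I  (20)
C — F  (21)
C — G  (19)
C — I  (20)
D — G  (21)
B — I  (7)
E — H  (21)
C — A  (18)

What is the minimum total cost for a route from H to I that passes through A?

Shortest H→A: H → A = 22
Shortest A→I: A → B → I = 24
Total via A: 22 + 24 = 46.

46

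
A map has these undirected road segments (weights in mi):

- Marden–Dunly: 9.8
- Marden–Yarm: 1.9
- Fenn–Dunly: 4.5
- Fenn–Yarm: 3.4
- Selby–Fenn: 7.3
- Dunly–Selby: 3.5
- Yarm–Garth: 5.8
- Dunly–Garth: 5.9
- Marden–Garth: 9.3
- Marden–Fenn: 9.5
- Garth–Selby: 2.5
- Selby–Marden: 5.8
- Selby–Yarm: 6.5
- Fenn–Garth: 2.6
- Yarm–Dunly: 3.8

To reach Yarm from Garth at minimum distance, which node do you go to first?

Enumerating some paths:
Garth - Fenn - Yarm: 2.6+3.4 = 6
Garth - Selby - Yarm: 2.5+6.5 = 9
Garth - Yarm: 5.8 = 5.8
Cheapest is Garth - Yarm at 5.8 mi.
So from Garth the first move is to Yarm.

Yarm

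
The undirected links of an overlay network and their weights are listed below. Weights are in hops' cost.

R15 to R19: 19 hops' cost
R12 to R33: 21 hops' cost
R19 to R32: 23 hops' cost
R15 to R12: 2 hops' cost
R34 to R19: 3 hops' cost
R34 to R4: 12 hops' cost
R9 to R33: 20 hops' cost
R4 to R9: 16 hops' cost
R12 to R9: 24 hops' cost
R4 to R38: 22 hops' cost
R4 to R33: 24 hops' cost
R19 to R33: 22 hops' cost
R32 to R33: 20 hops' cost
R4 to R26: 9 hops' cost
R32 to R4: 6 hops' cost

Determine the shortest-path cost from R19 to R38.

Shortest distances from R19:
R19: 0
R34: 3  (via R19)
R4: 15  (via R34)
R15: 19  (via R19)
R32: 21  (via R4)
R12: 21  (via R15)
R33: 22  (via R19)
R26: 24  (via R4)
R9: 31  (via R4)
R38: 37  (via R4)
Shortest route: R19 → R34 → R4 → R38 = 37 hops' cost.

37 hops' cost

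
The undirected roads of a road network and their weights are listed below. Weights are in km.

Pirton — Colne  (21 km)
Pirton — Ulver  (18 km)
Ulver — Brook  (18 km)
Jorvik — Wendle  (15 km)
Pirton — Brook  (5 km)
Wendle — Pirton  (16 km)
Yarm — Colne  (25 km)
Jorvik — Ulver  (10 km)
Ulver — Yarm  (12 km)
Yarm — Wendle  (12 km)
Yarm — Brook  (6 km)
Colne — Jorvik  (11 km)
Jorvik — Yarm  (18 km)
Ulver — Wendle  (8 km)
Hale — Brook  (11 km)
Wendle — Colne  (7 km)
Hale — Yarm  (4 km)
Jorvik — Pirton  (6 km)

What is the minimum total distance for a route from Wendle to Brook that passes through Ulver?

Shortest Wendle→Ulver: Wendle → Ulver = 8
Best Ulver to Brook: Ulver → Brook costing 18
Total via Ulver: 8 + 18 = 26 km.

26 km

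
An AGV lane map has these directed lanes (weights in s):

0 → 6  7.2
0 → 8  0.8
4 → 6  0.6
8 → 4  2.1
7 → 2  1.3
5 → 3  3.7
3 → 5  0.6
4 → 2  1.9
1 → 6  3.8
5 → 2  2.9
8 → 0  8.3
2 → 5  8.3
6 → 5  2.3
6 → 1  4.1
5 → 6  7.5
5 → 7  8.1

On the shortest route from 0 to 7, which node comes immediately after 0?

8

Enumerating some paths:
0 - 6 - 5 - 7: 7.2+2.3+8.1 = 17.6
0 - 8 - 4 - 2 - 5 - 7: 0.8+2.1+1.9+8.3+8.1 = 21.2
0 - 8 - 4 - 6 - 5 - 7: 0.8+2.1+0.6+2.3+8.1 = 13.9
The minimum is 13.9 s via 0 - 8 - 4 - 6 - 5 - 7.
So from 0 the first move is to 8.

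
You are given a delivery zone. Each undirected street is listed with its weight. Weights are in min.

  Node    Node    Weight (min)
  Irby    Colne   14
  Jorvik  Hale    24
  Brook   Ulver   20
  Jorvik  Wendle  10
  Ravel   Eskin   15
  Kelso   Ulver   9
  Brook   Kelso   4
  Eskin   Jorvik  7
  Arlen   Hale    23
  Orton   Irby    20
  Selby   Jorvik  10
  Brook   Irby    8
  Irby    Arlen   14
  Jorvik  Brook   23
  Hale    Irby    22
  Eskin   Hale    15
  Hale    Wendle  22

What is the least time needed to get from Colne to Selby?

Compare a few routes:
Colne → Irby → Hale → Eskin → Jorvik → Selby: 14+22+15+7+10 = 68
Colne → Irby → Brook → Jorvik → Selby: 14+8+23+10 = 55
Cheapest is Colne → Irby → Brook → Jorvik → Selby at 55 min.

55 min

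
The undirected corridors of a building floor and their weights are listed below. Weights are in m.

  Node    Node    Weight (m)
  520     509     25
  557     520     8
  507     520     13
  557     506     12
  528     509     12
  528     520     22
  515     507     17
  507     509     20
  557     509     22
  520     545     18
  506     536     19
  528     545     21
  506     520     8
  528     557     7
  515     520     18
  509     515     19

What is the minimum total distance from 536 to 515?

45 m

Shortest distances from 536:
536: 0
506: 19  (via 536)
520: 27  (via 506)
557: 31  (via 506)
528: 38  (via 557)
507: 40  (via 520)
545: 45  (via 520)
515: 45  (via 520)
Shortest route: 536 → 506 → 520 → 515 = 45 m.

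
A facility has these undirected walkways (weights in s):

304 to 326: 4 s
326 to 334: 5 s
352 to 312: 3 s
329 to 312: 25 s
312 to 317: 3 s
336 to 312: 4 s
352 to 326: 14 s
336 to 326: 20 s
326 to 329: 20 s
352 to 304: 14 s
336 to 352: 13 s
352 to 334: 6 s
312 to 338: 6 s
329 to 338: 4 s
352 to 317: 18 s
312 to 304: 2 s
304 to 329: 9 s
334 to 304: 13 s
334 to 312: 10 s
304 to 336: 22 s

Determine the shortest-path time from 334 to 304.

9 s

Shortest distances from 334:
334: 0
326: 5  (via 334)
352: 6  (via 334)
312: 9  (via 352)
304: 9  (via 326)
Shortest route: 334–326–304 = 9 s.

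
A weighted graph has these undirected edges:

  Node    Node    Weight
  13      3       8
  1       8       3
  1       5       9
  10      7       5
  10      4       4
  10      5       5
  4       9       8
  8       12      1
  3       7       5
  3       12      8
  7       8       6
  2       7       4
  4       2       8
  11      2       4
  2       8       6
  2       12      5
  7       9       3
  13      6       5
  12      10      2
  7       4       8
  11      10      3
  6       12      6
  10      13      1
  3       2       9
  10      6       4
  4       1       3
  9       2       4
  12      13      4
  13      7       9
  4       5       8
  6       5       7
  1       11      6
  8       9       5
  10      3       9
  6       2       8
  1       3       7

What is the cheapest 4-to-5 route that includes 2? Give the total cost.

Best 4 to 2: 4–2 costing 8
Shortest 2→5: 2–11–10–5 = 12
Total via 2: 8 + 12 = 20.

20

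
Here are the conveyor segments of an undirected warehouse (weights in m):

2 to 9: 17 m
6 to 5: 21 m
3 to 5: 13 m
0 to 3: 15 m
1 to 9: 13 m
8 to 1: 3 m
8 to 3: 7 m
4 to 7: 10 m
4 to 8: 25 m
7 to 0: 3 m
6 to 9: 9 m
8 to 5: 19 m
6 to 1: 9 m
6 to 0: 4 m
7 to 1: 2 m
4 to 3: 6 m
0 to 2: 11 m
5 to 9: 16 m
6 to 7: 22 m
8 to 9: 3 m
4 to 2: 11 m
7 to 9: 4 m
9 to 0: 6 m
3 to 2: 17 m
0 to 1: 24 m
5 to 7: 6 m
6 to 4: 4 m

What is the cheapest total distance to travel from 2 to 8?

19 m

Enumerating some paths:
2–0–7–9–8: 11+3+4+3 = 21
2–9–8: 17+3 = 20
2–0–7–1–8: 11+3+2+3 = 19
2–0–9–8: 11+6+3 = 20
Cheapest is 2–0–7–1–8 at 19 m.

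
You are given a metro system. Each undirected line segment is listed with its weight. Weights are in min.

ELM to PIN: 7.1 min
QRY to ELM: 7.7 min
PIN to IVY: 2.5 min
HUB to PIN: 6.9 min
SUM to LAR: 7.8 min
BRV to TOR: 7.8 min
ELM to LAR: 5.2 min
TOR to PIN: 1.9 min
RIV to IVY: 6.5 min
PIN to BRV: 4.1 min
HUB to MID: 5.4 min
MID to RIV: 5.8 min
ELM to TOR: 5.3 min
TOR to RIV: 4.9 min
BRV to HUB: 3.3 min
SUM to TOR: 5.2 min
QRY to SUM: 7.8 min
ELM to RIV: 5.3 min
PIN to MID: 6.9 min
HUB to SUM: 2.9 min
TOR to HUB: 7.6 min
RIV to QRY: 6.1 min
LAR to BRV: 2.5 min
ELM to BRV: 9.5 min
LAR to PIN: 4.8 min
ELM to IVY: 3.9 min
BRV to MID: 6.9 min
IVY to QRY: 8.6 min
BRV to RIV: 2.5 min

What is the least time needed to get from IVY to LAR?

Compare a few routes:
IVY–ELM–LAR: 3.9+5.2 = 9.1
IVY–PIN–LAR: 2.5+4.8 = 7.3
Cheapest is IVY–PIN–LAR at 7.3 min.

7.3 min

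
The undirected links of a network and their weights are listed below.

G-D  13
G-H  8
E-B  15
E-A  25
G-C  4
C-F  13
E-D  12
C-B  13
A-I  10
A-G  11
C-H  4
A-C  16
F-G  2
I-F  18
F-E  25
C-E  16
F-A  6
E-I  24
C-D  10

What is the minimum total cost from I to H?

Running Dijkstra from I:
I: 0
A: 10  (via I)
F: 16  (via A)
G: 18  (via F)
C: 22  (via G)
E: 24  (via I)
H: 26  (via G)
Shortest route: I → A → F → G → H = 26.

26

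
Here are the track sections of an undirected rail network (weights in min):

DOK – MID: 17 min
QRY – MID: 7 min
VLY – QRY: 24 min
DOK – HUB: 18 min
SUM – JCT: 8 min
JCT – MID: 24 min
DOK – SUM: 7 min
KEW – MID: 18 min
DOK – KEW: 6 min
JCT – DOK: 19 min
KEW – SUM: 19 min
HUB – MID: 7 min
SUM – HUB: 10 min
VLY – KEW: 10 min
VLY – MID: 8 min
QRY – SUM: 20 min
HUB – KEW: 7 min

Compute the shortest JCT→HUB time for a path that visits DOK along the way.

Best JCT to DOK: JCT–SUM–DOK costing 15
Shortest DOK→HUB: DOK–KEW–HUB = 13
Total via DOK: 15 + 13 = 28 min.

28 min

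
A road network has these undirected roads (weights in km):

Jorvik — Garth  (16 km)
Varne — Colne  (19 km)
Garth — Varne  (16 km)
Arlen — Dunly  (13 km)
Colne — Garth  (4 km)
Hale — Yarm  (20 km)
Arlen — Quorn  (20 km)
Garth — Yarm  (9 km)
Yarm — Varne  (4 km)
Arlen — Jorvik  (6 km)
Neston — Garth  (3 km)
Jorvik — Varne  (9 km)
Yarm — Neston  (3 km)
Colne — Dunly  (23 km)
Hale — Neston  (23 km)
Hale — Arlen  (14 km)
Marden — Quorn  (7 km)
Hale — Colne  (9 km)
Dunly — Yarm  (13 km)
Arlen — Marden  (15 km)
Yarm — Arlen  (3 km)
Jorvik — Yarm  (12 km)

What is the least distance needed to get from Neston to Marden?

21 km

Compare a few routes:
Neston–Yarm–Arlen–Marden: 3+3+15 = 21
Neston–Garth–Yarm–Arlen–Marden: 3+9+3+15 = 30
Cheapest is Neston–Yarm–Arlen–Marden at 21 km.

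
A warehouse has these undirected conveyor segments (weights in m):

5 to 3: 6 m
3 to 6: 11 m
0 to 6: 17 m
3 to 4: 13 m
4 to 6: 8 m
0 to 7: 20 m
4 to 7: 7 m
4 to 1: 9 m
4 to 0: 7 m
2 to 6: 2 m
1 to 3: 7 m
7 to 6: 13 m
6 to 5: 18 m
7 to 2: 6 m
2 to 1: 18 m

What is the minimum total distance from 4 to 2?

Compare a few routes:
4 → 6 → 2: 8+2 = 10
4 → 7 → 2: 7+6 = 13
Cheapest is 4 → 6 → 2 at 10 m.

10 m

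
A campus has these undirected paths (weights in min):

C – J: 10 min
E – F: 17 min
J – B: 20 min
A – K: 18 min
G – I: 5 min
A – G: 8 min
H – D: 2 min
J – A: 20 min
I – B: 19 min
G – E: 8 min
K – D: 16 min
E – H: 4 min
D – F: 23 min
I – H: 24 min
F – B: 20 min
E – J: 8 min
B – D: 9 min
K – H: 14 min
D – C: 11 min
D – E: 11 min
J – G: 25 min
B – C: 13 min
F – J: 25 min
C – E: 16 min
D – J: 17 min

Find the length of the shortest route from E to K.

18 min

Candidate routes:
E → D → K: 11+16 = 27
E → D → H → K: 11+2+14 = 27
E → H → K: 4+14 = 18
E → H → D → K: 4+2+16 = 22
The minimum is 18 min via E → H → K.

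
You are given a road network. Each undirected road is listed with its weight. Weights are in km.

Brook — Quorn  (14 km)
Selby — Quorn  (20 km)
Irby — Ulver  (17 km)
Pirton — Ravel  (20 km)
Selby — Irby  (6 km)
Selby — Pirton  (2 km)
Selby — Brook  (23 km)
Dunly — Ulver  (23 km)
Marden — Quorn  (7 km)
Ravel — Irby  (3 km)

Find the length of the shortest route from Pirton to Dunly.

Shortest distances from Pirton:
Pirton: 0
Selby: 2  (via Pirton)
Irby: 8  (via Selby)
Ravel: 11  (via Irby)
Quorn: 22  (via Selby)
Ulver: 25  (via Irby)
Brook: 25  (via Selby)
Marden: 29  (via Quorn)
Dunly: 48  (via Ulver)
Shortest route: Pirton–Selby–Irby–Ulver–Dunly = 48 km.

48 km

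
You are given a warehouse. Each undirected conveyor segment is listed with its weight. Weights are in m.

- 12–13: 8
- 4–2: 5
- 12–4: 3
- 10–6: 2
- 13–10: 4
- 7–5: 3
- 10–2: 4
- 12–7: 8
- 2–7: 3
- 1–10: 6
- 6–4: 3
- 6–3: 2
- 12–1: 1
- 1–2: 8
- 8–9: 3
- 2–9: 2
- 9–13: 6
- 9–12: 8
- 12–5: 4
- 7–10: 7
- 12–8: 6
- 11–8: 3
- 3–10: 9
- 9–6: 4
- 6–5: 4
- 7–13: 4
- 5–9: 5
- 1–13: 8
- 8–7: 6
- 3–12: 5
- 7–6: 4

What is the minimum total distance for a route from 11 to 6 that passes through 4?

Shortest 11→4: 11–8–12–4 = 12
Shortest 4→6: 4–6 = 3
Total via 4: 12 + 3 = 15 m.

15 m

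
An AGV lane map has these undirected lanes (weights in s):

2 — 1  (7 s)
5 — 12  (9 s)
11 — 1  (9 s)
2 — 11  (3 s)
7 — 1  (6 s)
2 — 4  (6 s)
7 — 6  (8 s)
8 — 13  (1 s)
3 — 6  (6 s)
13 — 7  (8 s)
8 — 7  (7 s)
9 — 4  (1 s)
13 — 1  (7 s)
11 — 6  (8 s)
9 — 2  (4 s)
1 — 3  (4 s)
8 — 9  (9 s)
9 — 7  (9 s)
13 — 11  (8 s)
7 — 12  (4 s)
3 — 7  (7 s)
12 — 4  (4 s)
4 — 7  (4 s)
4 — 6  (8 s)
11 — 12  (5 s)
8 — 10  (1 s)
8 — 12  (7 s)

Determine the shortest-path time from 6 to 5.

21 s

Settle nodes by increasing distance from 6:
6: 0
3: 6  (via 6)
4: 8  (via 6)
7: 8  (via 6)
11: 8  (via 6)
9: 9  (via 4)
1: 10  (via 3)
2: 11  (via 11)
12: 12  (via 4)
8: 15  (via 7)
10: 16  (via 8)
13: 16  (via 7)
5: 21  (via 12)
Shortest route: 6 → 4 → 12 → 5 = 21 s.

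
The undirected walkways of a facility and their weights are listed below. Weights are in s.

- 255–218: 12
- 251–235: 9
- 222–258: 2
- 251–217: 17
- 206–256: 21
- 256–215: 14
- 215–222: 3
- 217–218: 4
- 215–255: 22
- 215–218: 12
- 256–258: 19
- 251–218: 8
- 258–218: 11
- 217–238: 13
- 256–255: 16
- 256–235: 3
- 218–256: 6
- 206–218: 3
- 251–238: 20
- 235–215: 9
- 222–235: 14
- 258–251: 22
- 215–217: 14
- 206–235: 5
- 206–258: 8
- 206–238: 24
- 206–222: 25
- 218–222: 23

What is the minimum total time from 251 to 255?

20 s

Compare a few routes:
251 - 218 - 255: 8+12 = 20
251 - 235 - 256 - 255: 9+3+16 = 28
251 - 235 - 206 - 218 - 255: 9+5+3+12 = 29
The minimum is 20 s via 251 - 218 - 255.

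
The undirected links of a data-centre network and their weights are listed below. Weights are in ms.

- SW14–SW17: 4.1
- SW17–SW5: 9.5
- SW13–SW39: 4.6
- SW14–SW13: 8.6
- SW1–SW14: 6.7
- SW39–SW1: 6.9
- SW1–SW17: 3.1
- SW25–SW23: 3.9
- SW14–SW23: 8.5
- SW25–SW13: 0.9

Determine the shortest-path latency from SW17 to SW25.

13.6 ms

Candidate routes:
SW17 → SW14 → SW23 → SW25: 4.1+8.5+3.9 = 16.5
SW17 → SW14 → SW13 → SW25: 4.1+8.6+0.9 = 13.6
SW17 → SW1 → SW39 → SW13 → SW25: 3.1+6.9+4.6+0.9 = 15.5
The minimum is 13.6 ms via SW17 → SW14 → SW13 → SW25.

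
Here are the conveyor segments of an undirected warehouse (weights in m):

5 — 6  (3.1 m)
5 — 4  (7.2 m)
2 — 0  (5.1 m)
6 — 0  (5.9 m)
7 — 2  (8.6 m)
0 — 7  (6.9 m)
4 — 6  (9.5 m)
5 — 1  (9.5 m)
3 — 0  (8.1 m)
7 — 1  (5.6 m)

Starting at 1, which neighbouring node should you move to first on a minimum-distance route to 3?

Enumerating some paths:
1 - 7 - 0 - 3: 5.6+6.9+8.1 = 20.6
1 - 5 - 6 - 0 - 3: 9.5+3.1+5.9+8.1 = 26.6
Cheapest is 1 - 7 - 0 - 3 at 20.6 m.
So from 1 the first move is to 7.

7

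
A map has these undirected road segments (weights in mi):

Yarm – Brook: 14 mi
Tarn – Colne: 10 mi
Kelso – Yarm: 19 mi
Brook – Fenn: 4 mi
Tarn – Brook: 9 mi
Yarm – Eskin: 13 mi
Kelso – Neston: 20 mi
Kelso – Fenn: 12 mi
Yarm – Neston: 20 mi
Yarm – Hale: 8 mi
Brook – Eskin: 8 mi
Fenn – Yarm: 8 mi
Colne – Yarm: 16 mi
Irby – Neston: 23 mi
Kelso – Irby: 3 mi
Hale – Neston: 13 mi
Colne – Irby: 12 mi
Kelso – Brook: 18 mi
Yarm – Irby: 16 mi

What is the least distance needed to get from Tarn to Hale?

29 mi

Settle nodes by increasing distance from Tarn:
Tarn: 0
Brook: 9  (via Tarn)
Colne: 10  (via Tarn)
Fenn: 13  (via Brook)
Eskin: 17  (via Brook)
Yarm: 21  (via Fenn)
Irby: 22  (via Colne)
Kelso: 25  (via Fenn)
Hale: 29  (via Yarm)
Shortest route: Tarn–Brook–Fenn–Yarm–Hale = 29 mi.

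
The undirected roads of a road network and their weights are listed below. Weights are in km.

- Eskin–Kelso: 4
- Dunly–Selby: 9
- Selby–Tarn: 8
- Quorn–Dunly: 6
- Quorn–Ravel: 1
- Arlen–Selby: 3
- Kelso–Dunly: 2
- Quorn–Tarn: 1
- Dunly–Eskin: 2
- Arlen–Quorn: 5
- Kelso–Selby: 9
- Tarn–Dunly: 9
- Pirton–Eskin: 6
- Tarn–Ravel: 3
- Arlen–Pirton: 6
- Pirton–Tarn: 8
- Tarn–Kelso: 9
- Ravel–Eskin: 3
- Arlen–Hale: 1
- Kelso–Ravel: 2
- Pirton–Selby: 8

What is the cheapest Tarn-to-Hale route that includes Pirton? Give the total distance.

Best Tarn to Pirton: Tarn–Pirton costing 8
Best Pirton to Hale: Pirton–Arlen–Hale costing 7
Total via Pirton: 8 + 7 = 15 km.

15 km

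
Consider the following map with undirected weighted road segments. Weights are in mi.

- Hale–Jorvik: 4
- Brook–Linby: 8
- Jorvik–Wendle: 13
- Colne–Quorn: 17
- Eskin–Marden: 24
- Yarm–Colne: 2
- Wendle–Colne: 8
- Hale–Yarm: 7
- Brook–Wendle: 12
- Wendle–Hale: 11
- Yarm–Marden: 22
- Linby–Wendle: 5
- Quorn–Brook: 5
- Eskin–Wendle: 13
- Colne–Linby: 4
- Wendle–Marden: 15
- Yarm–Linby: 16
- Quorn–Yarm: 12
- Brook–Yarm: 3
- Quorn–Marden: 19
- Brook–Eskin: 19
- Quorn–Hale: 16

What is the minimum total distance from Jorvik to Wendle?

13 mi

Enumerating some paths:
Jorvik → Hale → Wendle: 4+11 = 15
Jorvik → Hale → Yarm → Colne → Wendle: 4+7+2+8 = 21
Jorvik → Wendle: 13 = 13
Jorvik → Hale → Yarm → Colne → Linby → Wendle: 4+7+2+4+5 = 22
The minimum is 13 mi via Jorvik → Wendle.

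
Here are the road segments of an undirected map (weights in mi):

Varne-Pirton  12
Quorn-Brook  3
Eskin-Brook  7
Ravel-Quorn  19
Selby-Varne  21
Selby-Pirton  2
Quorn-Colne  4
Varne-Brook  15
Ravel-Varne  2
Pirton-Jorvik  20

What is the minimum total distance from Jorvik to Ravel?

34 mi

Shortest distances from Jorvik:
Jorvik: 0
Pirton: 20  (via Jorvik)
Selby: 22  (via Pirton)
Varne: 32  (via Pirton)
Ravel: 34  (via Varne)
Shortest route: Jorvik → Pirton → Varne → Ravel = 34 mi.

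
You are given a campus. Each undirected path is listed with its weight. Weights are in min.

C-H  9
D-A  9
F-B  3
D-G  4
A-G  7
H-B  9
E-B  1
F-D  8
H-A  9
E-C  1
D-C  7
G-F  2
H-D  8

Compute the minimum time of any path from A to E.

13 min

Shortest distances from A:
A: 0
G: 7  (via A)
D: 9  (via A)
F: 9  (via G)
H: 9  (via A)
B: 12  (via F)
E: 13  (via B)
Shortest route: A → G → F → B → E = 13 min.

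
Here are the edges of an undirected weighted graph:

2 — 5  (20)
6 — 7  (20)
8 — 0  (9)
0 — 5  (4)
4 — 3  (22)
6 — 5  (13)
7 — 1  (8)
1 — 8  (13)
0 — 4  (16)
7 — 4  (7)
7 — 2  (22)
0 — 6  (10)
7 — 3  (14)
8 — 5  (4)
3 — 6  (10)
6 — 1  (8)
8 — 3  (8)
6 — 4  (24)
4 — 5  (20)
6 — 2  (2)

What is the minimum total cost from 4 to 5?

Compare a few routes:
4 - 5: 20 = 20
4 - 0 - 8 - 5: 16+9+4 = 29
4 - 7 - 1 - 8 - 5: 7+8+13+4 = 32
Cheapest is 4 - 5 at 20.

20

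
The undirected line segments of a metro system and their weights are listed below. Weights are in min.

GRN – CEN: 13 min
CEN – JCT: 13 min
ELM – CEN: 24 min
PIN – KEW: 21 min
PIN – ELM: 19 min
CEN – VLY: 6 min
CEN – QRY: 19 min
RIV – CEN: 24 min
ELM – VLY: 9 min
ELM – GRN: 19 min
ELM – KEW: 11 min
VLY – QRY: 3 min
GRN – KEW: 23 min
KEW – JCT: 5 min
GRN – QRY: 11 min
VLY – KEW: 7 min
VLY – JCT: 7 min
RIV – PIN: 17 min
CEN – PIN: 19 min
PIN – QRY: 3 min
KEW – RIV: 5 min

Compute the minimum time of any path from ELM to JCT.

16 min

Candidate routes:
ELM–VLY–KEW–JCT: 9+7+5 = 21
ELM–VLY–JCT: 9+7 = 16
Cheapest is ELM–VLY–JCT at 16 min.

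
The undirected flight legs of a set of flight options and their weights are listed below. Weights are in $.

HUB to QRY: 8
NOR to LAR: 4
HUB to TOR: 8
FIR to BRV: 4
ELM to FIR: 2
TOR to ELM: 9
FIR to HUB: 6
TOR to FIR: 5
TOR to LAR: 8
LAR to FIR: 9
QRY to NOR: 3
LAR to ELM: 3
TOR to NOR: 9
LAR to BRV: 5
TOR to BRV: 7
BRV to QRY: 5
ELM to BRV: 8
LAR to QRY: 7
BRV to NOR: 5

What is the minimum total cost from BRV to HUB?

Candidate routes:
BRV - FIR - HUB: 4+6 = 10
BRV - TOR - HUB: 7+8 = 15
BRV - QRY - HUB: 5+8 = 13
The minimum is $10 via BRV - FIR - HUB.

$10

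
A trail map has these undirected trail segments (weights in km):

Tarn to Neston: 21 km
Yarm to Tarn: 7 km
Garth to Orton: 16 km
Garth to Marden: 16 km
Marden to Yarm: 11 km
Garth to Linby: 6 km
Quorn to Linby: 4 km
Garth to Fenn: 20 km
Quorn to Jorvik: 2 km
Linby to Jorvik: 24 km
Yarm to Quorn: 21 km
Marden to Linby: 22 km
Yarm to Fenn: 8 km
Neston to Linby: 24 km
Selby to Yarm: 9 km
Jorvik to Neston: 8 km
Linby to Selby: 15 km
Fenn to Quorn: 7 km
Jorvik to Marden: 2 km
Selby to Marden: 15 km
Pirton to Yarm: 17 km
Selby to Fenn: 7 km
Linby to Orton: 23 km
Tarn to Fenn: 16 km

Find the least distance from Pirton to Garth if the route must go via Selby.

Shortest Pirton→Selby: Pirton–Yarm–Selby = 26
Shortest Selby→Garth: Selby–Linby–Garth = 21
Total via Selby: 26 + 21 = 47 km.

47 km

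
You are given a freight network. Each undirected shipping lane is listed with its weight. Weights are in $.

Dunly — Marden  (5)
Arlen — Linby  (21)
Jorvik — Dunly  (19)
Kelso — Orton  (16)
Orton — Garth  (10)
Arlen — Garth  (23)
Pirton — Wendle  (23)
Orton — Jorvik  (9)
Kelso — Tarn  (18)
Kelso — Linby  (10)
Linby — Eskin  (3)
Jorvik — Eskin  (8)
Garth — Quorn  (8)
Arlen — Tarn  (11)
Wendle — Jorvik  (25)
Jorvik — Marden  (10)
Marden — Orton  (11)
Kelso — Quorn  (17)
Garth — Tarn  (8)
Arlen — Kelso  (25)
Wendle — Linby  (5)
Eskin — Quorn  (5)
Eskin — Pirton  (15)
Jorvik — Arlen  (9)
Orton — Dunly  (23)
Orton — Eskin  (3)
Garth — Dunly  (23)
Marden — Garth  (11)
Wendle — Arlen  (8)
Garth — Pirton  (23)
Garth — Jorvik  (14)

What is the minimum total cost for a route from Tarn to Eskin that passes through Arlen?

Best Tarn to Arlen: Tarn–Arlen costing 11
Shortest Arlen→Eskin: Arlen–Wendle–Linby–Eskin = 16
Total via Arlen: 11 + 16 = $27.

$27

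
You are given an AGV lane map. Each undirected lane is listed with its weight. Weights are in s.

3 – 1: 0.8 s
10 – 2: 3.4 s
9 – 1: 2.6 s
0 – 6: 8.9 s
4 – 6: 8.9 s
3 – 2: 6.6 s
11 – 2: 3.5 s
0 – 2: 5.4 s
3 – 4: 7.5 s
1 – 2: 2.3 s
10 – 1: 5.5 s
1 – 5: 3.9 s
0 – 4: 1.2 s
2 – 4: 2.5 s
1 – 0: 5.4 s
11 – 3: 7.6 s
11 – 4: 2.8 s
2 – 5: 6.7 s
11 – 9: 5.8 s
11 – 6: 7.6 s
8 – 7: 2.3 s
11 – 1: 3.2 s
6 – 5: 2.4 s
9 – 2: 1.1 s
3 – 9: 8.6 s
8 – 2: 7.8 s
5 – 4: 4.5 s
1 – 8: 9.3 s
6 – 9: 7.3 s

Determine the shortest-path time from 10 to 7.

13.5 s

Running Dijkstra from 10:
10: 0
2: 3.4  (via 10)
9: 4.5  (via 2)
1: 5.5  (via 10)
4: 5.9  (via 2)
3: 6.3  (via 1)
11: 6.9  (via 2)
0: 7.1  (via 4)
5: 9.4  (via 1)
8: 11.2  (via 2)
6: 11.8  (via 9)
7: 13.5  (via 8)
Shortest route: 10–2–8–7 = 13.5 s.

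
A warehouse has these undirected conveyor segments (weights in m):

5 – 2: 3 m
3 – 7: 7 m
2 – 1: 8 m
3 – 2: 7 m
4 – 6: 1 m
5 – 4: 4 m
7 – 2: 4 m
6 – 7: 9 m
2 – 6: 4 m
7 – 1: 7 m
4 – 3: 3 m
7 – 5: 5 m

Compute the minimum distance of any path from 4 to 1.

13 m

Candidate routes:
4–5–2–1: 4+3+8 = 15
4–6–2–1: 1+4+8 = 13
The minimum is 13 m via 4–6–2–1.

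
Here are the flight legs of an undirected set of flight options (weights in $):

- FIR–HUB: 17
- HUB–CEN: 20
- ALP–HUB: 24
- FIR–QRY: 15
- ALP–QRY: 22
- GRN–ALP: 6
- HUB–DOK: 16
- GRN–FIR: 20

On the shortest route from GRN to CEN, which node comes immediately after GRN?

ALP

Enumerating some paths:
GRN - ALP - HUB - CEN: 6+24+20 = 50
GRN - FIR - QRY - ALP - HUB - CEN: 20+15+22+24+20 = 101
GRN - ALP - QRY - FIR - HUB - CEN: 6+22+15+17+20 = 80
GRN - FIR - HUB - CEN: 20+17+20 = 57
The minimum is $50 via GRN - ALP - HUB - CEN.
So from GRN the first move is to ALP.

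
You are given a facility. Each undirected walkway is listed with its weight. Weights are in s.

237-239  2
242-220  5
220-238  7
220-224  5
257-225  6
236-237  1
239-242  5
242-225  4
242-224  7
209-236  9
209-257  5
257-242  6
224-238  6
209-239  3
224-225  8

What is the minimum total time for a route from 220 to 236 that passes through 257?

Shortest 220→257: 220–242–257 = 11
Best 257 to 236: 257–209–239–237–236 costing 11
Total via 257: 11 + 11 = 22 s.

22 s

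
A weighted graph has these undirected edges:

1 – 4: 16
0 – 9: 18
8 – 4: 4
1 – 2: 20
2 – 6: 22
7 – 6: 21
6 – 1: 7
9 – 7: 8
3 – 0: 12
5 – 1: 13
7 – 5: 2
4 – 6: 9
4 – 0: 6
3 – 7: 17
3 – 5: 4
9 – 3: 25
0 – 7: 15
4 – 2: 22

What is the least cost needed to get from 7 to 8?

25

Shortest distances from 7:
7: 0
5: 2  (via 7)
3: 6  (via 5)
9: 8  (via 7)
0: 15  (via 7)
1: 15  (via 5)
4: 21  (via 0)
6: 21  (via 7)
8: 25  (via 4)
Shortest route: 7 → 0 → 4 → 8 = 25.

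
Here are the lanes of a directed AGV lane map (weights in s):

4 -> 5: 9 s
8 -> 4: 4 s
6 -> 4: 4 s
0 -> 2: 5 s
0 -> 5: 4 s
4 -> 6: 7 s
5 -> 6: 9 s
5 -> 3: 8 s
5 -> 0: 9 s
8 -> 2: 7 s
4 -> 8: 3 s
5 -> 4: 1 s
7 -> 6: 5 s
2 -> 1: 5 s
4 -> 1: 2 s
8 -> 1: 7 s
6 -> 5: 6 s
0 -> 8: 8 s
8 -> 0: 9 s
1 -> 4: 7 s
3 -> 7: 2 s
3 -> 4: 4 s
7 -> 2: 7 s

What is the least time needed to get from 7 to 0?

Shortest distances from 7:
7: 0
6: 5  (via 7)
2: 7  (via 7)
4: 9  (via 6)
1: 11  (via 4)
5: 11  (via 6)
8: 12  (via 4)
3: 19  (via 5)
0: 20  (via 5)
Shortest route: 7–6–5–0 = 20 s.

20 s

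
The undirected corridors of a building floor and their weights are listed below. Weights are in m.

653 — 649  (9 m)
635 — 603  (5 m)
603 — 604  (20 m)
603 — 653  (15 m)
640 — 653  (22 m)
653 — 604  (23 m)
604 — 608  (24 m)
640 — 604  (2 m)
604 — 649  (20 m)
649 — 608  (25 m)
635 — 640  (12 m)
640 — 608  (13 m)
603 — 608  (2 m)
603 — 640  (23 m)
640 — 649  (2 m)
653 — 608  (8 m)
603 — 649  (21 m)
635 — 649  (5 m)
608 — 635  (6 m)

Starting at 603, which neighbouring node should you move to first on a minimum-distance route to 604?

Enumerating some paths:
603–635–649–640–604: 5+5+2+2 = 14
603–608–635–649–640–604: 2+6+5+2+2 = 17
603–608–640–604: 2+13+2 = 17
The minimum is 14 m via 603–635–649–640–604.
So from 603 the first move is to 635.

635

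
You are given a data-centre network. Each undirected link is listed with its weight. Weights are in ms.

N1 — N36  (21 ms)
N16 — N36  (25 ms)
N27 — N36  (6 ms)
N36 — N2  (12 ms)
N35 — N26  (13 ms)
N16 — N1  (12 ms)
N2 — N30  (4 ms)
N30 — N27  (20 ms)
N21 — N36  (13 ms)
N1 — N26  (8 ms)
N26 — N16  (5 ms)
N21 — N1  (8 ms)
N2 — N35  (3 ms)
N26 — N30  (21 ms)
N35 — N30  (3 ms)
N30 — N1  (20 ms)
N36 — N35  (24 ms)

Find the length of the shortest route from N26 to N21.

Shortest distances from N26:
N26: 0
N16: 5  (via N26)
N1: 8  (via N26)
N35: 13  (via N26)
N21: 16  (via N1)
Shortest route: N26 → N1 → N21 = 16 ms.

16 ms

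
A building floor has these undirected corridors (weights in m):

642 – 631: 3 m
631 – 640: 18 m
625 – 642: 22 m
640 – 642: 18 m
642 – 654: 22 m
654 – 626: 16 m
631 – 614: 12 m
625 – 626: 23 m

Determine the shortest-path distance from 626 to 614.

53 m

Candidate routes:
626 - 625 - 642 - 631 - 614: 23+22+3+12 = 60
626 - 654 - 642 - 631 - 614: 16+22+3+12 = 53
The minimum is 53 m via 626 - 654 - 642 - 631 - 614.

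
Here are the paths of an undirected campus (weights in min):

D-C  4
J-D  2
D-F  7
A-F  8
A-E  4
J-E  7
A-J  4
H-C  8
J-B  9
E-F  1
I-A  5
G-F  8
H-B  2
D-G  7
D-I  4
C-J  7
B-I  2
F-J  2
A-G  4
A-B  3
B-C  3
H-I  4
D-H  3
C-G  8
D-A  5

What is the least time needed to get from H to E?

Candidate routes:
H–D–J–F–E: 3+2+2+1 = 8
H–B–A–E: 2+3+4 = 9
H–B–A–J–F–E: 2+3+4+2+1 = 12
H–D–F–E: 3+7+1 = 11
Cheapest is H–D–J–F–E at 8 min.

8 min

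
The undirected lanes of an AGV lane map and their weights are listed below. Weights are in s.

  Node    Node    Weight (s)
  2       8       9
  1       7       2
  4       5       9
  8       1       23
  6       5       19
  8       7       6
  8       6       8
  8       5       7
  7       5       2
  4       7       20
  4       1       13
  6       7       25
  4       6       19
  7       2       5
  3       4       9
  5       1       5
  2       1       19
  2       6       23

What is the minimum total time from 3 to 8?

Candidate routes:
3 - 4 - 5 - 8: 9+9+7 = 25
3 - 4 - 1 - 7 - 8: 9+13+2+6 = 30
3 - 4 - 5 - 7 - 8: 9+9+2+6 = 26
3 - 4 - 5 - 1 - 7 - 8: 9+9+5+2+6 = 31
Cheapest is 3 - 4 - 5 - 8 at 25 s.

25 s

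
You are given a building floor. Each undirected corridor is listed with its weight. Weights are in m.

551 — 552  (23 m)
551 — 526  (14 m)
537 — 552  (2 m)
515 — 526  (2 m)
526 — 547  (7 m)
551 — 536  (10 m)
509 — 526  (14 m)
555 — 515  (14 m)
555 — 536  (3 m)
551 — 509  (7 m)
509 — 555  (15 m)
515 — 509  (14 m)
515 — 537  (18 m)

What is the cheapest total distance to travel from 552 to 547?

29 m

Candidate routes:
552 → 551 → 526 → 547: 23+14+7 = 44
552 → 537 → 515 → 526 → 547: 2+18+2+7 = 29
552 → 551 → 509 → 526 → 547: 23+7+14+7 = 51
The minimum is 29 m via 552 → 537 → 515 → 526 → 547.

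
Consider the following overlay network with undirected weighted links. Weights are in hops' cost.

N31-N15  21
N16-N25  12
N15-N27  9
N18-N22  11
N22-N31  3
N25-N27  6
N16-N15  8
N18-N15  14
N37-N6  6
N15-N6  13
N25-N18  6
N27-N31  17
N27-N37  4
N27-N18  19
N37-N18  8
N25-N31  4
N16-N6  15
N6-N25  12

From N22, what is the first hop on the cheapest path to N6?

N31

Compare a few routes:
N22 - N31 - N25 - N27 - N37 - N6: 3+4+6+4+6 = 23
N22 - N31 - N25 - N6: 3+4+12 = 19
N22 - N31 - N25 - N18 - N37 - N6: 3+4+6+8+6 = 27
N22 - N18 - N37 - N6: 11+8+6 = 25
Cheapest is N22 - N31 - N25 - N6 at 19 hops' cost.
So from N22 the first move is to N31.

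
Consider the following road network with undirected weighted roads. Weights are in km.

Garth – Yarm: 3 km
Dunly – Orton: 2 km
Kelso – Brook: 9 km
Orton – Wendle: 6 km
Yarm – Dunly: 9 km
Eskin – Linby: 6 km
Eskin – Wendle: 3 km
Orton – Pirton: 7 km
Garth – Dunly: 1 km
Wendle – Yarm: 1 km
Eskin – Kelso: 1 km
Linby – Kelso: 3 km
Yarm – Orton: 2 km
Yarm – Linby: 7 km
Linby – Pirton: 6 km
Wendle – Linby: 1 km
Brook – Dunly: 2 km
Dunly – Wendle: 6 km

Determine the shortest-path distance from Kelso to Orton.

Candidate routes:
Kelso → Eskin → Wendle → Orton: 1+3+6 = 10
Kelso → Eskin → Wendle → Yarm → Orton: 1+3+1+2 = 7
Kelso → Eskin → Linby → Wendle → Yarm → Orton: 1+6+1+1+2 = 11
Kelso → Linby → Wendle → Orton: 3+1+6 = 10
Cheapest is Kelso → Eskin → Wendle → Yarm → Orton at 7 km.

7 km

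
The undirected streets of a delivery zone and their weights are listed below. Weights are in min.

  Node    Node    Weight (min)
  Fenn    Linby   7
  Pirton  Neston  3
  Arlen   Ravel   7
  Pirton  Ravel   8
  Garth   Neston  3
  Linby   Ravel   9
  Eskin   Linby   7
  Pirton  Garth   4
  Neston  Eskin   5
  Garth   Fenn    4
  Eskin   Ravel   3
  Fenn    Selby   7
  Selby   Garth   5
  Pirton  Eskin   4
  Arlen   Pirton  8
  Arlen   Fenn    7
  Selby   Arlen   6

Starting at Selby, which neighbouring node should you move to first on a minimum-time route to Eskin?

Candidate routes:
Selby → Garth → Neston → Eskin: 5+3+5 = 13
Selby → Garth → Neston → Pirton → Eskin: 5+3+3+4 = 15
The minimum is 13 min via Selby → Garth → Neston → Eskin.
So from Selby the first move is to Garth.

Garth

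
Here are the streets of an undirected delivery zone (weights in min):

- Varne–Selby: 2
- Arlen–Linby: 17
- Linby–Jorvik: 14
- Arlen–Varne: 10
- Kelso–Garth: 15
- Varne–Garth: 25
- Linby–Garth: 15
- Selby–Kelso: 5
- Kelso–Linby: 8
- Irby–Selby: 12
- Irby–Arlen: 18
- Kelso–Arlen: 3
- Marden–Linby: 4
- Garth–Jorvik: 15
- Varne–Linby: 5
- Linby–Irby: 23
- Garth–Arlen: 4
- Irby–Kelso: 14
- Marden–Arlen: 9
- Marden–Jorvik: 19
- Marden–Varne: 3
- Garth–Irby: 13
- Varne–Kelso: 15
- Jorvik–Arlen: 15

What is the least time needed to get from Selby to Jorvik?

Running Dijkstra from Selby:
Selby: 0
Varne: 2  (via Selby)
Kelso: 5  (via Selby)
Marden: 5  (via Varne)
Linby: 7  (via Varne)
Arlen: 8  (via Kelso)
Irby: 12  (via Selby)
Garth: 12  (via Arlen)
Jorvik: 21  (via Linby)
Shortest route: Selby–Varne–Linby–Jorvik = 21 min.

21 min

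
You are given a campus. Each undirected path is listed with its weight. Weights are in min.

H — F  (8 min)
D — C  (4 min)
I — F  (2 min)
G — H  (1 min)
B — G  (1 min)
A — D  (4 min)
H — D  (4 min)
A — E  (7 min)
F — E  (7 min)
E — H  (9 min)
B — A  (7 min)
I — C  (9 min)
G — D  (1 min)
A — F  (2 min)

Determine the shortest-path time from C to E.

15 min

Candidate routes:
C → D → G → H → E: 4+1+1+9 = 15
C → D → A → F → E: 4+4+2+7 = 17
The minimum is 15 min via C → D → G → H → E.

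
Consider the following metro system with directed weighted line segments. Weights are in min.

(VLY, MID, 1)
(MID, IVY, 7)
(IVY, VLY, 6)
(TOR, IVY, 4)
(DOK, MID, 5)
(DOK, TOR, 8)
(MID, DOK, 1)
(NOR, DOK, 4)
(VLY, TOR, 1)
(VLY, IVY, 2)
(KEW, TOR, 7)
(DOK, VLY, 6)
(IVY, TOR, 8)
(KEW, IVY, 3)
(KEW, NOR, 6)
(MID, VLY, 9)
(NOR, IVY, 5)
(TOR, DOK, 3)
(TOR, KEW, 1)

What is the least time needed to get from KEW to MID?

Compare a few routes:
KEW → IVY → VLY → MID: 3+6+1 = 10
KEW → NOR → DOK → MID: 6+4+5 = 15
Cheapest is KEW → IVY → VLY → MID at 10 min.

10 min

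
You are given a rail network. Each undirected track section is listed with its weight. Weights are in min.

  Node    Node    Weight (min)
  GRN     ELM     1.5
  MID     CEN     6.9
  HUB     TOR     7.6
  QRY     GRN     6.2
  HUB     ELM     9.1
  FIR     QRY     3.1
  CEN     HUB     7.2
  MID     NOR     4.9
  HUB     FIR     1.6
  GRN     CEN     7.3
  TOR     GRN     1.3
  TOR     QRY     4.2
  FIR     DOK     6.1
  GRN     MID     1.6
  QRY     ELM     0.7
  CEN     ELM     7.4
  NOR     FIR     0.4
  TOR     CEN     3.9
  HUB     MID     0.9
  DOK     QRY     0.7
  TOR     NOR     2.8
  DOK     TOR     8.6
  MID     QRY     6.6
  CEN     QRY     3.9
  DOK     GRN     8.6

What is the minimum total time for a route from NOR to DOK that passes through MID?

Shortest NOR→MID: NOR → FIR → HUB → MID = 2.9
Best MID to DOK: MID → GRN → ELM → QRY → DOK costing 4.5
Total via MID: 2.9 + 4.5 = 7.4 min.

7.4 min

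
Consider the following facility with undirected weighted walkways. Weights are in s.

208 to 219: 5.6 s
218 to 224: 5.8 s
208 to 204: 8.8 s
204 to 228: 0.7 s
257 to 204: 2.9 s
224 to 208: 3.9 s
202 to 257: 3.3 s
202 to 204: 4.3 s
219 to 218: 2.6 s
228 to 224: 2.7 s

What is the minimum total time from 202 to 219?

Candidate routes:
202 - 204 - 208 - 219: 4.3+8.8+5.6 = 18.7
202 - 204 - 228 - 224 - 218 - 219: 4.3+0.7+2.7+5.8+2.6 = 16.1
202 - 257 - 204 - 228 - 224 - 218 - 219: 3.3+2.9+0.7+2.7+5.8+2.6 = 18
202 - 204 - 228 - 224 - 208 - 219: 4.3+0.7+2.7+3.9+5.6 = 17.2
The minimum is 16.1 s via 202 - 204 - 228 - 224 - 218 - 219.

16.1 s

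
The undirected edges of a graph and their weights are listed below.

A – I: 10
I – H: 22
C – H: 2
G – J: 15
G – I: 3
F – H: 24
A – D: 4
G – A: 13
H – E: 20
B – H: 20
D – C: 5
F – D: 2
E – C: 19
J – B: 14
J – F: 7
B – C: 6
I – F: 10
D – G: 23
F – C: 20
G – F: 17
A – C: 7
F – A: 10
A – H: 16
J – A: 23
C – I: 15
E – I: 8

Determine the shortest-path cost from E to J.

Settle nodes by increasing distance from E:
E: 0
I: 8  (via E)
G: 11  (via I)
A: 18  (via I)
F: 18  (via I)
C: 19  (via E)
D: 20  (via F)
H: 20  (via E)
B: 25  (via C)
J: 25  (via F)
Shortest route: E–I–F–J = 25.

25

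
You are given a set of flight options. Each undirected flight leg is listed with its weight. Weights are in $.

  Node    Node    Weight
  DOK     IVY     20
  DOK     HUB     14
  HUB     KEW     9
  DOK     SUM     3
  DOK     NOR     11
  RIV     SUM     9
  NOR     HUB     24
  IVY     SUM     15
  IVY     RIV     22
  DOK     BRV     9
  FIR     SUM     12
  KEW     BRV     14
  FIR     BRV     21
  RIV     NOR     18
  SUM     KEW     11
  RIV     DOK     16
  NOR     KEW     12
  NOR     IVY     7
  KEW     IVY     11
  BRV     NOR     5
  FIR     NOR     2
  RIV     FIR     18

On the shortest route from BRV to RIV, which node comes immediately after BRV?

Candidate routes:
BRV → NOR → FIR → RIV: 5+2+18 = 25
BRV → NOR → RIV: 5+18 = 23
BRV → DOK → SUM → RIV: 9+3+9 = 21
BRV → DOK → RIV: 9+16 = 25
Cheapest is BRV → DOK → SUM → RIV at $21.
So from BRV the first move is to DOK.

DOK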